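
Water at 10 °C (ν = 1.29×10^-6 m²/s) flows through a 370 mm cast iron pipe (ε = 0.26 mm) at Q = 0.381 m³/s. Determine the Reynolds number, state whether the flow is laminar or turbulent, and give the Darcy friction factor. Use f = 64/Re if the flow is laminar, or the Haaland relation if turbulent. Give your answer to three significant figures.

V = 4Q/(πD²) = 3.543 m/s
Re = VD/ν = 3.543·0.370/1.29×10^-6 = 1.02×10^6
Re > 4000 → turbulent; ε/D = 7.03×10^-4
Haaland: f = 0.01843

Re ≈ 1.02×10^6; turbulent; f ≈ 0.0184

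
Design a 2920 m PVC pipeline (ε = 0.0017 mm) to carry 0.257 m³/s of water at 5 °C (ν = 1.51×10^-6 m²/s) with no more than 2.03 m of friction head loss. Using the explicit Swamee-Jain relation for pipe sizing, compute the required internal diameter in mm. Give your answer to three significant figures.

Swamee-Jain (Type III): D = 0.66·[ε^1.25·(LQ²/(gh_f))^4.75 + ν·Q^9.4·(L/(gh_f))^5.2]^0.04
LQ²/(gh_f) = 9.685; L/(gh_f) = 146.6
Term 1 = ε^1.25·(…)^4.75 = 0.00296; Term 2 = ν·Q^9.4·(…)^5.2 = 0.788
D = 0.66·(0.00296 + 0.788)^0.04 = 0.6538 m = 654 mm
Check: V = 0.765 m/s, Re = 3.31×10^5, f = 0.01414, h_f = 1.89 m ≈ 2.03 m ✓

D ≈ 654 mm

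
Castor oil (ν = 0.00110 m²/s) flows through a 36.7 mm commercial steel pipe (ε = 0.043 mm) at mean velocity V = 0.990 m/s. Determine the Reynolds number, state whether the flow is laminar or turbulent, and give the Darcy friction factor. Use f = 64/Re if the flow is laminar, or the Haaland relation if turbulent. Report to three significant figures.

Re = VD/ν = 0.9900·0.0367/0.00110 = 33.0
Re < 2300 → laminar → f = 64/Re = 1.938

Re ≈ 33.0; laminar; f = 64/Re ≈ 1.94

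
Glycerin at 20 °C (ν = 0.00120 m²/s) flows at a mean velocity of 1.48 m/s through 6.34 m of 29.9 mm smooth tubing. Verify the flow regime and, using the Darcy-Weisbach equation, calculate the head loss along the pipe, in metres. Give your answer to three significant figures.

h_f ≈ 41.1 m

Re = VD/ν = 1.48·0.02990/0.00120 = 36.9 → laminar (Re < 2300)
f = 64/Re = 1.736
h_f = f(L/D)V²/(2g) = 1.736·(6.34/0.02990)·1.48²/(2·9.81) = 41.08 m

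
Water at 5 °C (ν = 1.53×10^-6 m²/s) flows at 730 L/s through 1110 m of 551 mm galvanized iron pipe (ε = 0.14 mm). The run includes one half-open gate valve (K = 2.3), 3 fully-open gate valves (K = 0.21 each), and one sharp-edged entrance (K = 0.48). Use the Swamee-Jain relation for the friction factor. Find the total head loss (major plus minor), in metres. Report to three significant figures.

V = 4Q/(πD²) = 3.061 m/s; V²/2g = 0.4777 m
Re = 1.10×10^6, ε/D = 2.54×10^-4 → f = 0.01526 (Swamee-Jain)
Major: h_f = f(L/D)·V²/2g = 0.01526·2015·0.4777 = 14.68 m
Minor: ΣK = 3.41; h_m = ΣK·V²/2g = 1.629 m
Total H_L = 14.68 + 1.629 = 16.31 m

H_L ≈ 16.3 m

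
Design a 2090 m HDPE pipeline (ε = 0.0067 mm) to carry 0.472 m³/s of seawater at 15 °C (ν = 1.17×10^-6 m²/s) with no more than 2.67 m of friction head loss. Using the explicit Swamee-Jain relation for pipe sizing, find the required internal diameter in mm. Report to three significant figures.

D ≈ 718 mm

Swamee-Jain (Type III): D = 0.66·[ε^1.25·(LQ²/(gh_f))^4.75 + ν·Q^9.4·(L/(gh_f))^5.2]^0.04
LQ²/(gh_f) = 17.78; L/(gh_f) = 79.79
Term 1 = ε^1.25·(…)^4.75 = 0.295; Term 2 = ν·Q^9.4·(…)^5.2 = 7.82
D = 0.66·(0.295 + 7.82)^0.04 = 0.7177 m = 718 mm
Check: V = 1.17 m/s, Re = 7.16×10^5, f = 0.01248, h_f = 2.52 m ≈ 2.67 m ✓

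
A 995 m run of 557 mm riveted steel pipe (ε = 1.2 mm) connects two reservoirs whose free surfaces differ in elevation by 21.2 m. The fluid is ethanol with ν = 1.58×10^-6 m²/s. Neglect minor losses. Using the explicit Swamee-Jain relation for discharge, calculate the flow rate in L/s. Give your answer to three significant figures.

Q ≈ 758 L/s

Swamee-Jain (Type II): Q = -0.965·√(gD⁵h_f/L)·ln[ε/(3.7D) + √(3.17ν²L/(gD³h_f))]
√(gD⁵h_f/L) = √(9.81·0.557⁵·21.2/995) = 0.1059
ε/(3.7D) = 5.82×10^-4; √(3.17ν²L/(gD³h_f)) = 1.48×10^-5
Q = -0.965·0.1059·ln(5.971×10^-4) = 0.7583 m³/s
Check: V = 3.11 m/s, Re = 1.10×10^6, f = 0.02412, h_f = 21.3 m ≈ 21.2 m ✓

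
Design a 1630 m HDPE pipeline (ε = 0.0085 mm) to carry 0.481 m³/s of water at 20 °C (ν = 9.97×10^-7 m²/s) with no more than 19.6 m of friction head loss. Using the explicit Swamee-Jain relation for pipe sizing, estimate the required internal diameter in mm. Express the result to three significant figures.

D ≈ 453 mm

Swamee-Jain (Type III): D = 0.66·[ε^1.25·(LQ²/(gh_f))^4.75 + ν·Q^9.4·(L/(gh_f))^5.2]^0.04
LQ²/(gh_f) = 1.961; L/(gh_f) = 8.477
Term 1 = ε^1.25·(…)^4.75 = 1.13×10^-5; Term 2 = ν·Q^9.4·(…)^5.2 = 6.88×10^-5
D = 0.66·(1.13×10^-5 + 6.88×10^-5)^0.04 = 0.4526 m = 453 mm
Check: V = 2.99 m/s, Re = 1.36×10^6, f = 0.01157, h_f = 19.0 m ≈ 19.6 m ✓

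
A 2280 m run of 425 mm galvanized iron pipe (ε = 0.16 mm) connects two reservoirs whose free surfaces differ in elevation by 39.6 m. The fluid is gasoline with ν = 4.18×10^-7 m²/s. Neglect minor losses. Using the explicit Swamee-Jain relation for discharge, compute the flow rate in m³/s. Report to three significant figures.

Swamee-Jain (Type II): Q = -0.965·√(gD⁵h_f/L)·ln[ε/(3.7D) + √(3.17ν²L/(gD³h_f))]
√(gD⁵h_f/L) = √(9.81·0.425⁵·39.6/2280) = 0.04861
ε/(3.7D) = 1.02×10^-4; √(3.17ν²L/(gD³h_f)) = 6.51×10^-6
Q = -0.965·0.04861·ln(1.083×10^-4) = 0.4283 m³/s
Check: V = 3.02 m/s, Re = 3.07×10^6, f = 0.01596, h_f = 39.8 m ≈ 39.6 m ✓

Q ≈ 0.428 m³/s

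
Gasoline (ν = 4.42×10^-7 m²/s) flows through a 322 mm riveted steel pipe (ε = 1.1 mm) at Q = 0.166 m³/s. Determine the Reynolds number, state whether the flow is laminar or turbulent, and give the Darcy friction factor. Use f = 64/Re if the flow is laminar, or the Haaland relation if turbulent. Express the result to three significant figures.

V = 4Q/(πD²) = 2.038 m/s
Re = VD/ν = 2.038·0.322/4.42×10^-7 = 1.49×10^6
Re > 4000 → turbulent; ε/D = 0.00342
Haaland: f = 0.02728

Re ≈ 1.49×10^6; turbulent; f ≈ 0.0273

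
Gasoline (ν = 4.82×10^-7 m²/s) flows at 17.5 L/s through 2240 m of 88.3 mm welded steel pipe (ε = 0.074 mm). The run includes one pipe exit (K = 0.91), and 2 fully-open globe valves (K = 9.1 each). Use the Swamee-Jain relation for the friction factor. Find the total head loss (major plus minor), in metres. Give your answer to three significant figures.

H_L ≈ 215 m

V = 4Q/(πD²) = 2.858 m/s; V²/2g = 0.4163 m
Re = 5.24×10^5, ε/D = 8.38×10^-4 → f = 0.01958 (Swamee-Jain)
Major: h_f = f(L/D)·V²/2g = 0.01958·25368·0.4163 = 206.8 m
Minor: ΣK = 19.1; h_m = ΣK·V²/2g = 7.955 m
Total H_L = 206.8 + 7.955 = 214.8 m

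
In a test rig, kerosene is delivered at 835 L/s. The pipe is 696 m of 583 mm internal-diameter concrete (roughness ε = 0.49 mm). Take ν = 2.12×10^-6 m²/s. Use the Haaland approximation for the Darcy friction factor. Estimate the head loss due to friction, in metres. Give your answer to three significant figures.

h_f ≈ 11.4 m

V = 4Q/(πD²) = 4·0.835/(π·0.583²) = 3.128 m/s
Re = VD/ν = 3.128·0.583/2.12×10^-6 = 8.60×10^5 → turbulent
ε/D = 0.49/583 = 8.40×10^-4
Haaland: f = 0.01922
h_f = f(L/D)V²/(2g) = 0.01922·(696/0.583)·3.128²/(2·9.81) = 11.44 m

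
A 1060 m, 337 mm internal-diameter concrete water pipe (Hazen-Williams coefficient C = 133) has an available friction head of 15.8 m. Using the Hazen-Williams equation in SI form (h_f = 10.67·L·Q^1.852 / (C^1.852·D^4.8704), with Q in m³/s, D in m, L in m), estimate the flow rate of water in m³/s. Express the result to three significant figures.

Q ≈ 0.219 m³/s

Rearranging: Q = [h_f·C^1.852·D^4.8704 / (10.67·L)]^(1/1.852)
Q = [15.8·133^1.852·0.337^4.8704 / (10.67·1060)]^0.540 = 0.2188 m³/s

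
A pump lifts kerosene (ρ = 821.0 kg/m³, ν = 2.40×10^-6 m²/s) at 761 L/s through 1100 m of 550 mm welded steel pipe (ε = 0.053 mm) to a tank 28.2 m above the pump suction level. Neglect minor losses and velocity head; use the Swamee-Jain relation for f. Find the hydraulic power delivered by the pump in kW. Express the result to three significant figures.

P_hyd ≈ 262 kW

V = 4Q/(πD²) = 3.203 m/s; Re = 7.34×10^5; ε/D = 9.64×10^-5; f = 0.01384
h_f = f(L/D)V²/2g = 14.48 m
Total head H = z + h_f = 28.2 + 14.48 = 42.68 m
P_hyd = ρgQH = 821.0·9.81·0.761·42.68 = 261.6 kW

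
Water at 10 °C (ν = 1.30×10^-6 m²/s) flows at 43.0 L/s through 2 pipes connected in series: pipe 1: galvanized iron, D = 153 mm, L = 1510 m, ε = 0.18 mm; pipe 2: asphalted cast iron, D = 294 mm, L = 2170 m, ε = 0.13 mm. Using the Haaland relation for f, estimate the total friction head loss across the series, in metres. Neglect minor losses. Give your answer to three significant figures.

H ≈ 61.5 m

Pipe 1: V = 2.339 m/s, Re = 2.75×10^5, ε/D = 0.00118, f = 0.02130, h_1 = f(L/D)V²/2g = 58.62 m
Pipe 2: V = 0.6334 m/s, Re = 1.43×10^5, ε/D = 4.42×10^-4, f = 0.01896, h_2 = f(L/D)V²/2g = 2.862 m
Series → Q common, losses add: H = Σh = 61.48 m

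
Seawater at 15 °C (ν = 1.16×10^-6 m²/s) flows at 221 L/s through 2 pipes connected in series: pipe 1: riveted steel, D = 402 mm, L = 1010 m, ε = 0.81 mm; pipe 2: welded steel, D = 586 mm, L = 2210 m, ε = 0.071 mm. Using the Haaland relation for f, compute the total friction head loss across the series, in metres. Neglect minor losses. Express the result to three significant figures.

H ≈ 11.1 m

Pipe 1: V = 1.741 m/s, Re = 6.03×10^5, ε/D = 0.00201, f = 0.02378, h_1 = f(L/D)V²/2g = 9.232 m
Pipe 2: V = 0.8194 m/s, Re = 4.14×10^5, ε/D = 1.21×10^-4, f = 0.01481, h_2 = f(L/D)V²/2g = 1.911 m
Series → Q common, losses add: H = Σh = 11.14 m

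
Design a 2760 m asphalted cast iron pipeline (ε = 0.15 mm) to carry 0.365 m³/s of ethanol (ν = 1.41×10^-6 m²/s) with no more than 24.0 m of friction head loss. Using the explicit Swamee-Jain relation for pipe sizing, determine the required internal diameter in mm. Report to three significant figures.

D ≈ 467 mm

Swamee-Jain (Type III): D = 0.66·[ε^1.25·(LQ²/(gh_f))^4.75 + ν·Q^9.4·(L/(gh_f))^5.2]^0.04
LQ²/(gh_f) = 1.562; L/(gh_f) = 11.72
Term 1 = ε^1.25·(…)^4.75 = 1.38×10^-4; Term 2 = ν·Q^9.4·(…)^5.2 = 3.92×10^-5
D = 0.66·(1.38×10^-4 + 3.92×10^-5)^0.04 = 0.4672 m = 467 mm
Check: V = 2.13 m/s, Re = 7.06×10^5, f = 0.01620, h_f = 22.1 m ≈ 24.0 m ✓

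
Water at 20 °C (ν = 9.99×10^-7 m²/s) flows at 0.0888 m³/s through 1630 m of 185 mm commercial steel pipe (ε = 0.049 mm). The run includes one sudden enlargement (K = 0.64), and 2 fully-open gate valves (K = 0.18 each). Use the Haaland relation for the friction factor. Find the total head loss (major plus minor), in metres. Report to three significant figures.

H_L ≈ 77.3 m

V = 4Q/(πD²) = 3.304 m/s; V²/2g = 0.5562 m
Re = 6.12×10^5, ε/D = 2.65×10^-4 → f = 0.01566 (Haaland)
Major: h_f = f(L/D)·V²/2g = 0.01566·8811·0.5562 = 76.74 m
Minor: ΣK = 1.00; h_m = ΣK·V²/2g = 0.5562 m
Total H_L = 76.74 + 0.5562 = 77.30 m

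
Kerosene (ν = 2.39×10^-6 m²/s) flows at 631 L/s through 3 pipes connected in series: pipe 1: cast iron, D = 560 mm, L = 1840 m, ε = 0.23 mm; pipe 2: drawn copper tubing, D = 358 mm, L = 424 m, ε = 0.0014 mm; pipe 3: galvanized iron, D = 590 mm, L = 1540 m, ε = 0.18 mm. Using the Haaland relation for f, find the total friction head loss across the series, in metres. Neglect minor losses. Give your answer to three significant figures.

Pipe 1: V = 2.562 m/s, Re = 6.00×10^5, ε/D = 4.11×10^-4, f = 0.01683, h_1 = f(L/D)V²/2g = 18.50 m
Pipe 2: V = 6.269 m/s, Re = 9.39×10^5, ε/D = 3.91×10^-6, f = 0.01177, h_2 = f(L/D)V²/2g = 27.93 m
Pipe 3: V = 2.308 m/s, Re = 5.70×10^5, ε/D = 3.05×10^-4, f = 0.01607, h_3 = f(L/D)V²/2g = 11.39 m
Series → Q common, losses add: H = Σh = 57.82 m

H ≈ 57.8 m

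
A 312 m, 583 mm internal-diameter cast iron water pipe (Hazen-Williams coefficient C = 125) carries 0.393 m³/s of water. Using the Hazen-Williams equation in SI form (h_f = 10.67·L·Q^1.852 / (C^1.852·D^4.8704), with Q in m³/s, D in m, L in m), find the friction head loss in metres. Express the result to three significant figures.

h_f ≈ 1.07 m

h_f = 10.67·312·0.393^1.852 / (125^1.852·0.583^4.8704) = 1.069 m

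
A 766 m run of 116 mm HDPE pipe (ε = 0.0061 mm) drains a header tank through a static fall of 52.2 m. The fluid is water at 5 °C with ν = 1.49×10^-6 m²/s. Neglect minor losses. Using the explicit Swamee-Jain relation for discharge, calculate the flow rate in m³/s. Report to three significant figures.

Q ≈ 0.0334 m³/s

Swamee-Jain (Type II): Q = -0.965·√(gD⁵h_f/L)·ln[ε/(3.7D) + √(3.17ν²L/(gD³h_f))]
√(gD⁵h_f/L) = √(9.81·0.116⁵·52.2/766) = 0.003747
ε/(3.7D) = 1.42×10^-5; √(3.17ν²L/(gD³h_f)) = 8.21×10^-5
Q = -0.965·0.003747·ln(9.634×10^-5) = 0.03344 m³/s
Check: V = 3.16 m/s, Re = 2.46×10^5, f = 0.01545, h_f = 52.1 m ≈ 52.2 m ✓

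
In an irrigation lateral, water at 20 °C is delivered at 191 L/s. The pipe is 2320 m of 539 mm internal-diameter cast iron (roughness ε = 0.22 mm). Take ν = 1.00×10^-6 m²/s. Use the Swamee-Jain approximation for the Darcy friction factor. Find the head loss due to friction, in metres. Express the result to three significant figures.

V = 4Q/(πD²) = 4·0.191/(π·0.539²) = 0.8371 m/s
Re = VD/ν = 0.8371·0.539/1.00×10^-6 = 4.51×10^5 → turbulent
ε/D = 0.22/539 = 4.08×10^-4
Swamee-Jain: f = 0.01728
h_f = f(L/D)V²/(2g) = 0.01728·(2320/0.539)·0.8371²/(2·9.81) = 2.656 m

h_f ≈ 2.66 m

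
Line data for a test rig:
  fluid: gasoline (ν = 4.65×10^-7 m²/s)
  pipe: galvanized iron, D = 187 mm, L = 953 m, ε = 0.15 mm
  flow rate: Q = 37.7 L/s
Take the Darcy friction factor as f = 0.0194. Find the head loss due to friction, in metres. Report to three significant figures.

V = 4Q/(πD²) = 4·0.0377/(π·0.187²) = 1.373 m/s
h_f = f(L/D)V²/(2g) = 0.01940·(953/0.187)·1.373²/(2·9.81) = 9.495 m

h_f ≈ 9.49 m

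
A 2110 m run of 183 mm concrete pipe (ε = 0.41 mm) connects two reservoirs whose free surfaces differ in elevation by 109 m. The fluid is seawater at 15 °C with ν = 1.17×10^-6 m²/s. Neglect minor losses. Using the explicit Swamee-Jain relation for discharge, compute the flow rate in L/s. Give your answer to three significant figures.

Q ≈ 72.3 L/s

Swamee-Jain (Type II): Q = -0.965·√(gD⁵h_f/L)·ln[ε/(3.7D) + √(3.17ν²L/(gD³h_f))]
√(gD⁵h_f/L) = √(9.81·0.183⁵·109/2110) = 0.01020
ε/(3.7D) = 6.06×10^-4; √(3.17ν²L/(gD³h_f)) = 3.74×10^-5
Q = -0.965·0.01020·ln(6.429×10^-4) = 0.07233 m³/s
Check: V = 2.75 m/s, Re = 4.30×10^5, f = 0.02466, h_f = 110 m ≈ 109 m ✓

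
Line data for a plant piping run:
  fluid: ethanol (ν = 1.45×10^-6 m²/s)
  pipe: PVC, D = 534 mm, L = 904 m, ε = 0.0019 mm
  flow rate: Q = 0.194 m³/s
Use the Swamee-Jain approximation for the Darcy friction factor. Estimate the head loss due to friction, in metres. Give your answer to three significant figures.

V = 4Q/(πD²) = 4·0.194/(π·0.534²) = 0.8662 m/s
Re = VD/ν = 0.8662·0.534/1.45×10^-6 = 3.19×10^5 → turbulent
ε/D = 0.0019/534 = 3.56×10^-6
Swamee-Jain: f = 0.01425
h_f = f(L/D)V²/(2g) = 0.01425·(904/0.534)·0.8662²/(2·9.81) = 0.9228 m

h_f ≈ 0.923 m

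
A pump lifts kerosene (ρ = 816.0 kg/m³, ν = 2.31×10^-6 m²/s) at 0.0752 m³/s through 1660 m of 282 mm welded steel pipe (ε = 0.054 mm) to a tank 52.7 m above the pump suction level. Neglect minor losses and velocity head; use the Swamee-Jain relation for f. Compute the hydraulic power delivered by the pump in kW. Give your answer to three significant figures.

V = 4Q/(πD²) = 1.204 m/s; Re = 1.47×10^5; ε/D = 1.91×10^-4; f = 0.01783
h_f = f(L/D)V²/2g = 7.755 m
Total head H = z + h_f = 52.7 + 7.755 = 60.45 m
P_hyd = ρgQH = 816.0·9.81·0.0752·60.45 = 36.39 kW

P_hyd ≈ 36.4 kW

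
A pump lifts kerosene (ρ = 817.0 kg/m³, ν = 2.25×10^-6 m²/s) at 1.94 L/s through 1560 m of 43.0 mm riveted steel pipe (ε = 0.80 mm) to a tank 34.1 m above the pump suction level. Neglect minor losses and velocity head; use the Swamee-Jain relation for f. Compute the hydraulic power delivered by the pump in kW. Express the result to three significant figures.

V = 4Q/(πD²) = 1.336 m/s; Re = 2.55×10^4; ε/D = 0.0186; f = 0.04947
h_f = f(L/D)V²/2g = 163.2 m
Total head H = z + h_f = 34.1 + 163.2 = 197.3 m
P_hyd = ρgQH = 817.0·9.81·0.00194·197.3 = 3.068 kW

P_hyd ≈ 3.07 kW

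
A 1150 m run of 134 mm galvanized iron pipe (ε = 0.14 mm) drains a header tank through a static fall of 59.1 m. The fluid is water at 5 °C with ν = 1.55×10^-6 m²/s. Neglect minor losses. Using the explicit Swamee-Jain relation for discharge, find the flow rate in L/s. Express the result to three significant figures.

Swamee-Jain (Type II): Q = -0.965·√(gD⁵h_f/L)·ln[ε/(3.7D) + √(3.17ν²L/(gD³h_f))]
√(gD⁵h_f/L) = √(9.81·0.134⁵·59.1/1150) = 0.004667
ε/(3.7D) = 2.82×10^-4; √(3.17ν²L/(gD³h_f)) = 7.92×10^-5
Q = -0.965·0.004667·ln(3.616×10^-4) = 0.03569 m³/s
Check: V = 2.53 m/s, Re = 2.19×10^5, f = 0.02126, h_f = 59.6 m ≈ 59.1 m ✓

Q ≈ 35.7 L/s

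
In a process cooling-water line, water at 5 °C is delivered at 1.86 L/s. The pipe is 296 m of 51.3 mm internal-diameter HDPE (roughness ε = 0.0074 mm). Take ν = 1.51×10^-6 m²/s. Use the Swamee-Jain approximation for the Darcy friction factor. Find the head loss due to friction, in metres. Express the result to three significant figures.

V = 4Q/(πD²) = 4·0.00186/(π·0.0513²) = 0.8999 m/s
Re = VD/ν = 0.8999·0.0513/1.51×10^-6 = 3.06×10^4 → turbulent
ε/D = 0.0074/51.3 = 1.44×10^-4
Swamee-Jain: f = 0.02371
h_f = f(L/D)V²/(2g) = 0.02371·(296/0.0513)·0.8999²/(2·9.81) = 5.647 m

h_f ≈ 5.65 m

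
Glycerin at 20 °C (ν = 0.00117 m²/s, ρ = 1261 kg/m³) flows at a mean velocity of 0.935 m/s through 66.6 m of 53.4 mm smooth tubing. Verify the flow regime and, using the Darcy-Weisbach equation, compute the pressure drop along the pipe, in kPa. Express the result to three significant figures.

Δp ≈ 1030 kPa

Re = VD/ν = 0.935·0.05340/0.00117 = 42.7 → laminar (Re < 2300)
f = 64/Re = 1.500
h_f = f(L/D)V²/(2g) = 1.500·(66.6/0.05340)·0.935²/(2·9.81) = 83.34 m
Δp = ρg·h_f = 1261·9.81·83.34 = 1031 kPa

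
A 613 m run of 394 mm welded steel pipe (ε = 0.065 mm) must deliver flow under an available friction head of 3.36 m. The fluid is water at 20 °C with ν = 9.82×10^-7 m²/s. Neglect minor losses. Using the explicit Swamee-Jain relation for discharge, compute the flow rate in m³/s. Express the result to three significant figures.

Q ≈ 0.207 m³/s

Swamee-Jain (Type II): Q = -0.965·√(gD⁵h_f/L)·ln[ε/(3.7D) + √(3.17ν²L/(gD³h_f))]
√(gD⁵h_f/L) = √(9.81·0.394⁵·3.36/613) = 0.02260
ε/(3.7D) = 4.46×10^-5; √(3.17ν²L/(gD³h_f)) = 3.05×10^-5
Q = -0.965·0.02260·ln(7.508×10^-5) = 0.2071 m³/s
Check: V = 1.70 m/s, Re = 6.81×10^5, f = 0.01477, h_f = 3.38 m ≈ 3.36 m ✓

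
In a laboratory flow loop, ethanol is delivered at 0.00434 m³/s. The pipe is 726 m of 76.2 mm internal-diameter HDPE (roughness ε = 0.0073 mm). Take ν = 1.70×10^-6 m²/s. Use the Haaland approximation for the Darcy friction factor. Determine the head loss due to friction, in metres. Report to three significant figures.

V = 4Q/(πD²) = 4·0.00434/(π·0.0762²) = 0.9517 m/s
Re = VD/ν = 0.9517·0.0762/1.70×10^-6 = 4.27×10^4 → turbulent
ε/D = 0.0073/76.2 = 9.58×10^-5
Haaland: f = 0.02172
h_f = f(L/D)V²/(2g) = 0.02172·(726/0.0762)·0.9517²/(2·9.81) = 9.551 m

h_f ≈ 9.55 m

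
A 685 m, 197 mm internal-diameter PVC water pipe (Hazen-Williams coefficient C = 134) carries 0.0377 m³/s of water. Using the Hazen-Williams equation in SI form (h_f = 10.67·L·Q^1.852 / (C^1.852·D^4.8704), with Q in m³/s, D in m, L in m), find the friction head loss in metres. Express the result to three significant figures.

h_f = 10.67·685·0.0377^1.852 / (134^1.852·0.197^4.8704) = 5.298 m

h_f ≈ 5.30 m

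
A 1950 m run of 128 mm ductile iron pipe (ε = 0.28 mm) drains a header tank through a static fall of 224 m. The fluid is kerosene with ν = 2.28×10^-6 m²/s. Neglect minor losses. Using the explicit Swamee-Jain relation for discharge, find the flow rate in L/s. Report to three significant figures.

Q ≈ 43.8 L/s

Swamee-Jain (Type II): Q = -0.965·√(gD⁵h_f/L)·ln[ε/(3.7D) + √(3.17ν²L/(gD³h_f))]
√(gD⁵h_f/L) = √(9.81·0.128⁵·224/1950) = 0.006223
ε/(3.7D) = 5.91×10^-4; √(3.17ν²L/(gD³h_f)) = 8.35×10^-5
Q = -0.965·0.006223·ln(6.747×10^-4) = 0.04384 m³/s
Check: V = 3.41 m/s, Re = 1.91×10^5, f = 0.02504, h_f = 226 m ≈ 224 m ✓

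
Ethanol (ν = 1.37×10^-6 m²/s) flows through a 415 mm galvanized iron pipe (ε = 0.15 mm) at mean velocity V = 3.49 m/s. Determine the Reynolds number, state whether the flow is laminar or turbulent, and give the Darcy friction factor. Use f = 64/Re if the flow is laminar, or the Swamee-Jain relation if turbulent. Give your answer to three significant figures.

Re = VD/ν = 3.490·0.415/1.37×10^-6 = 1.06×10^6
Re > 4000 → turbulent; ε/D = 3.61×10^-4
Swamee-Jain: f = 0.01625

Re ≈ 1.06×10^6; turbulent; f ≈ 0.0162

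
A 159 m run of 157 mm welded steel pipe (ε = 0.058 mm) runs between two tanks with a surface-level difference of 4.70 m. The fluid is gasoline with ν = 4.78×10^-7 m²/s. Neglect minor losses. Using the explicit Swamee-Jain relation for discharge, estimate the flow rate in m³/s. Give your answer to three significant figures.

Swamee-Jain (Type II): Q = -0.965·√(gD⁵h_f/L)·ln[ε/(3.7D) + √(3.17ν²L/(gD³h_f))]
√(gD⁵h_f/L) = √(9.81·0.157⁵·4.70/159) = 0.005259
ε/(3.7D) = 9.98×10^-5; √(3.17ν²L/(gD³h_f)) = 2.54×10^-5
Q = -0.965·0.005259·ln(1.253×10^-4) = 0.04560 m³/s
Check: V = 2.36 m/s, Re = 7.74×10^5, f = 0.01652, h_f = 4.73 m ≈ 4.70 m ✓

Q ≈ 0.0456 m³/s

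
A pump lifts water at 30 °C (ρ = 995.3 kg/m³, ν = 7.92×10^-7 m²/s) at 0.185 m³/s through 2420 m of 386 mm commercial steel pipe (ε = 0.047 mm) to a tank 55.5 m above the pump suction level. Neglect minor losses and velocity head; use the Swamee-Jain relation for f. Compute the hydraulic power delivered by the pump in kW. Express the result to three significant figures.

V = 4Q/(πD²) = 1.581 m/s; Re = 7.70×10^5; ε/D = 1.22×10^-4; f = 0.01411
h_f = f(L/D)V²/2g = 11.27 m
Total head H = z + h_f = 55.5 + 11.27 = 66.77 m
P_hyd = ρgQH = 995.3·9.81·0.185·66.77 = 120.6 kW

P_hyd ≈ 121 kW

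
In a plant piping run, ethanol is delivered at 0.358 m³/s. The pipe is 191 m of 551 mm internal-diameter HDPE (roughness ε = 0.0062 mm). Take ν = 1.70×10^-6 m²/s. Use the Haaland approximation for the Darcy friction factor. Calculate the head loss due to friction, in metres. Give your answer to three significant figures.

V = 4Q/(πD²) = 4·0.358/(π·0.551²) = 1.501 m/s
Re = VD/ν = 1.501·0.551/1.70×10^-6 = 4.87×10^5 → turbulent
ε/D = 0.0062/551 = 1.13×10^-5
Haaland: f = 0.01325
h_f = f(L/D)V²/(2g) = 0.01325·(191/0.551)·1.501²/(2·9.81) = 0.5278 m

h_f ≈ 0.528 m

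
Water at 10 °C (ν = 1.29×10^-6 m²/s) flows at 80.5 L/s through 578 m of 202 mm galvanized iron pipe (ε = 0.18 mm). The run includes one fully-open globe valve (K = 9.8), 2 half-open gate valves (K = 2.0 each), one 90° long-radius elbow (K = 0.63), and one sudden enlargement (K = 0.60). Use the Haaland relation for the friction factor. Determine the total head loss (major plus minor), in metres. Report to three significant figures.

H_L ≈ 23.1 m

V = 4Q/(πD²) = 2.512 m/s; V²/2g = 0.3216 m
Re = 3.93×10^5, ε/D = 8.91×10^-4 → f = 0.01985 (Haaland)
Major: h_f = f(L/D)·V²/2g = 0.01985·2861·0.3216 = 18.26 m
Minor: ΣK = 15.0; h_m = ΣK·V²/2g = 4.834 m
Total H_L = 18.26 + 4.834 = 23.10 m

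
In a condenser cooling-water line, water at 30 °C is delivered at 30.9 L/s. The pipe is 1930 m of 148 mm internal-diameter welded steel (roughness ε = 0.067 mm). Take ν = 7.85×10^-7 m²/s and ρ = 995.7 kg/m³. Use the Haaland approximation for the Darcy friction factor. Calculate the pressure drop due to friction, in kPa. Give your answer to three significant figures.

V = 4Q/(πD²) = 4·0.0309/(π·0.148²) = 1.796 m/s
Re = VD/ν = 1.796·0.148/7.85×10^-7 = 3.39×10^5 → turbulent
ε/D = 0.067/148 = 4.53×10^-4
Haaland: f = 0.01765
h_f = f(L/D)V²/(2g) = 0.01765·(1930/0.148)·1.796²/(2·9.81) = 37.85 m
Δp = ρg·h_f = 995.7·9.81·37.85 = 369.7 kPa

Δp ≈ 370 kPa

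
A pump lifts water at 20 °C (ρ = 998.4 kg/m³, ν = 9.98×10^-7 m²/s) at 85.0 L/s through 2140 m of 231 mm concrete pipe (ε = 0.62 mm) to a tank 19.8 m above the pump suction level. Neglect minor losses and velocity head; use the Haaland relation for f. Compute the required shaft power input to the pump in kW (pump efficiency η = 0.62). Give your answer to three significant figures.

P_shaft ≈ 93.6 kW

V = 4Q/(πD²) = 2.028 m/s; Re = 4.69×10^5; ε/D = 0.00268; f = 0.02570
h_f = f(L/D)V²/2g = 49.91 m
Total head H = z + h_f = 19.8 + 49.91 = 69.71 m
P_hyd = ρgQH = 998.4·9.81·0.0850·69.71 = 58.03 kW
P_shaft = P_hyd/η = 58.03/0.62 = 93.60 kW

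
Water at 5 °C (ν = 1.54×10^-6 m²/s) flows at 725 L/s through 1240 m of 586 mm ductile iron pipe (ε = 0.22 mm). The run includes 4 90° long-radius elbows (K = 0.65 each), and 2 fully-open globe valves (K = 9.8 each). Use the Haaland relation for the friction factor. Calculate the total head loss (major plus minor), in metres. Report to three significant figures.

H_L ≈ 20.8 m

V = 4Q/(πD²) = 2.688 m/s; V²/2g = 0.3683 m
Re = 1.02×10^6, ε/D = 3.75×10^-4 → f = 0.01624 (Haaland)
Major: h_f = f(L/D)·V²/2g = 0.01624·2116·0.3683 = 12.65 m
Minor: ΣK = 22.2; h_m = ΣK·V²/2g = 8.176 m
Total H_L = 12.65 + 8.176 = 20.83 m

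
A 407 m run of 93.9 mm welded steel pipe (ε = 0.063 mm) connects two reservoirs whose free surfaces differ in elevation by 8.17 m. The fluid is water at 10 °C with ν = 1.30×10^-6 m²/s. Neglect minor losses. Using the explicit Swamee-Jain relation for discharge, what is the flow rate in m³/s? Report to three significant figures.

Swamee-Jain (Type II): Q = -0.965·√(gD⁵h_f/L)·ln[ε/(3.7D) + √(3.17ν²L/(gD³h_f))]
√(gD⁵h_f/L) = √(9.81·0.0939⁵·8.17/407) = 0.001199
ε/(3.7D) = 1.81×10^-4; √(3.17ν²L/(gD³h_f)) = 1.81×10^-4
Q = -0.965·0.001199·ln(3.626×10^-4) = 0.009166 m³/s
Check: V = 1.32 m/s, Re = 9.56×10^4, f = 0.02123, h_f = 8.22 m ≈ 8.17 m ✓

Q ≈ 0.00917 m³/s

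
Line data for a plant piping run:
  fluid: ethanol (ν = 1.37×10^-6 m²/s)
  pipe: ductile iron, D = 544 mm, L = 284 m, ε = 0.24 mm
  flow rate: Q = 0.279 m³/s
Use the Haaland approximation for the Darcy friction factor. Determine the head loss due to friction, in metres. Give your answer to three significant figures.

V = 4Q/(πD²) = 4·0.279/(π·0.544²) = 1.200 m/s
Re = VD/ν = 1.200·0.544/1.37×10^-6 = 4.77×10^5 → turbulent
ε/D = 0.24/544 = 4.41×10^-4
Haaland: f = 0.01723
h_f = f(L/D)V²/(2g) = 0.01723·(284/0.544)·1.200²/(2·9.81) = 0.6607 m

h_f ≈ 0.661 m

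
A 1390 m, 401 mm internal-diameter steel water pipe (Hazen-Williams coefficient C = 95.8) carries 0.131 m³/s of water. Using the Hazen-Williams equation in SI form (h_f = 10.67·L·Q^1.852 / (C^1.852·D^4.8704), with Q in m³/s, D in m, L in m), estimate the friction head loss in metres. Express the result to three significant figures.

h_f = 10.67·1390·0.131^1.852 / (95.8^1.852·0.401^4.8704) = 6.306 m

h_f ≈ 6.31 m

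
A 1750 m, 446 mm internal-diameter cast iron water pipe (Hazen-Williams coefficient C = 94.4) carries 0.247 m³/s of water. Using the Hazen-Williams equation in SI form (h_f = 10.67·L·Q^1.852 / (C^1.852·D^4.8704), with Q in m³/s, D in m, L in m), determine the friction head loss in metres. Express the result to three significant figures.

h_f ≈ 15.7 m

h_f = 10.67·1750·0.247^1.852 / (94.4^1.852·0.446^4.8704) = 15.73 m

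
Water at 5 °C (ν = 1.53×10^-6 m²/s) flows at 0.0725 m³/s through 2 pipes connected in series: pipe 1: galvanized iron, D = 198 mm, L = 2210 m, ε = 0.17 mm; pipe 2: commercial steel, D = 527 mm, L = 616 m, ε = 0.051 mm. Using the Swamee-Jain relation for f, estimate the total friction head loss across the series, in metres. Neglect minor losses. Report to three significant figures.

Pipe 1: V = 2.355 m/s, Re = 3.05×10^5, ε/D = 8.59×10^-4, f = 0.02012, h_1 = f(L/D)V²/2g = 63.46 m
Pipe 2: V = 0.3324 m/s, Re = 1.14×10^5, ε/D = 9.68×10^-5, f = 0.01798, h_2 = f(L/D)V²/2g = 0.1184 m
Series → Q common, losses add: H = Σh = 63.58 m

H ≈ 63.6 m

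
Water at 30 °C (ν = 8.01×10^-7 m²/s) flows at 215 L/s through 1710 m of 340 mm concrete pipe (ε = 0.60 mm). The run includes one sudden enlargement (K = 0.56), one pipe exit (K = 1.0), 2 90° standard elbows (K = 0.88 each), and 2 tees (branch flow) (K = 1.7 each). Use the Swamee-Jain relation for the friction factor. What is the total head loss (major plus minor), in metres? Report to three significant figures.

H_L ≈ 34.9 m

V = 4Q/(πD²) = 2.368 m/s; V²/2g = 0.2858 m
Re = 1.01×10^6, ε/D = 0.00176 → f = 0.02294 (Swamee-Jain)
Major: h_f = f(L/D)·V²/2g = 0.02294·5029·0.2858 = 32.97 m
Minor: ΣK = 6.72; h_m = ΣK·V²/2g = 1.921 m
Total H_L = 32.97 + 1.921 = 34.89 m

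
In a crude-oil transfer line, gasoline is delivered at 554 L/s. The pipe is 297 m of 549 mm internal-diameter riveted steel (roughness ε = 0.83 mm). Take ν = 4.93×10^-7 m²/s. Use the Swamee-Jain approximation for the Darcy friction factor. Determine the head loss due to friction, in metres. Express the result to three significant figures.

V = 4Q/(πD²) = 4·0.554/(π·0.549²) = 2.340 m/s
Re = VD/ν = 2.340·0.549/4.93×10^-7 = 2.61×10^6 → turbulent
ε/D = 0.83/549 = 0.00151
Swamee-Jain: f = 0.02190
h_f = f(L/D)V²/(2g) = 0.02190·(297/0.549)·2.340²/(2·9.81) = 3.308 m

h_f ≈ 3.31 m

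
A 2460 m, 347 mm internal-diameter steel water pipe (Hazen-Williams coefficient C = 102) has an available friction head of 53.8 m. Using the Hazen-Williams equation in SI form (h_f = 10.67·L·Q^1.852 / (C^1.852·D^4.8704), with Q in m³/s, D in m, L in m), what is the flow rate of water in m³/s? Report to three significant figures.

Rearranging: Q = [h_f·C^1.852·D^4.8704 / (10.67·L)]^(1/1.852)
Q = [53.8·102^1.852·0.347^4.8704 / (10.67·2460)]^0.540 = 0.2229 m³/s

Q ≈ 0.223 m³/s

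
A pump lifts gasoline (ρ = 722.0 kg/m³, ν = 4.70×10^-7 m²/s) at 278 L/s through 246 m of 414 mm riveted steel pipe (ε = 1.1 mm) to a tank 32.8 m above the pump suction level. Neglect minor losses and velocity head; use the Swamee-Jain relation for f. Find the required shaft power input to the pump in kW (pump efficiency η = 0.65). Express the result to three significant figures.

V = 4Q/(πD²) = 2.065 m/s; Re = 1.82×10^6; ε/D = 0.00266; f = 0.02542
h_f = f(L/D)V²/2g = 3.284 m
Total head H = z + h_f = 32.8 + 3.284 = 36.08 m
P_hyd = ρgQH = 722.0·9.81·0.278·36.08 = 71.05 kW
P_shaft = P_hyd/η = 71.05/0.65 = 109.3 kW

P_shaft ≈ 109 kW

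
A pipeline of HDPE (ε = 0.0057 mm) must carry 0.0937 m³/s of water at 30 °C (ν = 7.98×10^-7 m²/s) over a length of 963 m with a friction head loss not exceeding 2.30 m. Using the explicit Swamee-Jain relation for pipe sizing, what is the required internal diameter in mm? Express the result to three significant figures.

Swamee-Jain (Type III): D = 0.66·[ε^1.25·(LQ²/(gh_f))^4.75 + ν·Q^9.4·(L/(gh_f))^5.2]^0.04
LQ²/(gh_f) = 0.3747; L/(gh_f) = 42.68
Term 1 = ε^1.25·(…)^4.75 = 2.63×10^-9; Term 2 = ν·Q^9.4·(…)^5.2 = 5.17×10^-8
D = 0.66·(2.63×10^-9 + 5.17×10^-8)^0.04 = 0.3380 m = 338 mm
Check: V = 1.04 m/s, Re = 4.42×10^5, f = 0.01363, h_f = 2.16 m ≈ 2.30 m ✓

D ≈ 338 mm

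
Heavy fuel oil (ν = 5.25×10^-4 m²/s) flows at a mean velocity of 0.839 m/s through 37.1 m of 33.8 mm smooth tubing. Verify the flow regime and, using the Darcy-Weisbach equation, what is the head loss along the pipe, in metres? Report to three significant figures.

Re = VD/ν = 0.839·0.03380/5.25×10^-4 = 54.0 → laminar (Re < 2300)
f = 64/Re = 1.185
h_f = f(L/D)V²/(2g) = 1.185·(37.1/0.03380)·0.839²/(2·9.81) = 46.66 m

h_f ≈ 46.7 m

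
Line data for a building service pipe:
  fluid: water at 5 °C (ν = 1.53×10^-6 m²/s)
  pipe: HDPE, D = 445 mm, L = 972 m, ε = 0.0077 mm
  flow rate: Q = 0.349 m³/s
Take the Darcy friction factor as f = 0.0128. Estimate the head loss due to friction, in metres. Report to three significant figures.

h_f ≈ 7.18 m

V = 4Q/(πD²) = 4·0.349/(π·0.445²) = 2.244 m/s
h_f = f(L/D)V²/(2g) = 0.01280·(972/0.445)·2.244²/(2·9.81) = 7.175 m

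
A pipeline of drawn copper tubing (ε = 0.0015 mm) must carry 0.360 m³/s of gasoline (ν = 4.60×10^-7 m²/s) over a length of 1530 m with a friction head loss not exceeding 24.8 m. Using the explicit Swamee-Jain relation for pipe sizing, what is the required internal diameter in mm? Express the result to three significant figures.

Swamee-Jain (Type III): D = 0.66·[ε^1.25·(LQ²/(gh_f))^4.75 + ν·Q^9.4·(L/(gh_f))^5.2]^0.04
LQ²/(gh_f) = 0.8150; L/(gh_f) = 6.289
Term 1 = ε^1.25·(…)^4.75 = 1.99×10^-8; Term 2 = ν·Q^9.4·(…)^5.2 = 4.41×10^-7
D = 0.66·(1.99×10^-8 + 4.41×10^-7)^0.04 = 0.3682 m = 368 mm
Check: V = 3.38 m/s, Re = 2.71×10^6, f = 0.01007, h_f = 24.4 m ≈ 24.8 m ✓

D ≈ 368 mm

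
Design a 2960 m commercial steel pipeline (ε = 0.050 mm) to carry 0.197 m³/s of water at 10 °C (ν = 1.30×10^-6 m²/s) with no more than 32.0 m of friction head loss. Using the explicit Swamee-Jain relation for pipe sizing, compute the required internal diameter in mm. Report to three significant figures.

Swamee-Jain (Type III): D = 0.66·[ε^1.25·(LQ²/(gh_f))^4.75 + ν·Q^9.4·(L/(gh_f))^5.2]^0.04
LQ²/(gh_f) = 0.3659; L/(gh_f) = 9.429
Term 1 = ε^1.25·(…)^4.75 = 3.55×10^-8; Term 2 = ν·Q^9.4·(…)^5.2 = 3.54×10^-8
D = 0.66·(3.55×10^-8 + 3.54×10^-8)^0.04 = 0.3416 m = 342 mm
Check: V = 2.15 m/s, Re = 5.65×10^5, f = 0.01481, h_f = 30.2 m ≈ 32.0 m ✓

D ≈ 342 mm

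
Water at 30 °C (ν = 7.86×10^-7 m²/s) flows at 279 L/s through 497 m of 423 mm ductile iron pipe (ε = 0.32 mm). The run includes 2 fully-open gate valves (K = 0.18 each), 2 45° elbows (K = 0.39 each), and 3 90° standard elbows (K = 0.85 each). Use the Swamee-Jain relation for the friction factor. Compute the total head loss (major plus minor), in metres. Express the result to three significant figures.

H_L ≈ 5.18 m

V = 4Q/(πD²) = 1.985 m/s; V²/2g = 0.2009 m
Re = 1.07×10^6, ε/D = 7.57×10^-4 → f = 0.01881 (Swamee-Jain)
Major: h_f = f(L/D)·V²/2g = 0.01881·1175·0.2009 = 4.439 m
Minor: ΣK = 3.69; h_m = ΣK·V²/2g = 0.7413 m
Total H_L = 4.439 + 0.7413 = 5.181 m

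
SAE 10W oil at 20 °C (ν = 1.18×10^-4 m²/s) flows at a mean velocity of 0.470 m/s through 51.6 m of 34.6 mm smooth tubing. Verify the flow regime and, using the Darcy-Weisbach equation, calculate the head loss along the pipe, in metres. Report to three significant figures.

Re = VD/ν = 0.470·0.03460/1.18×10^-4 = 138 → laminar (Re < 2300)
f = 64/Re = 0.4644
h_f = f(L/D)V²/(2g) = 0.4644·(51.6/0.03460)·0.470²/(2·9.81) = 7.798 m

h_f ≈ 7.80 m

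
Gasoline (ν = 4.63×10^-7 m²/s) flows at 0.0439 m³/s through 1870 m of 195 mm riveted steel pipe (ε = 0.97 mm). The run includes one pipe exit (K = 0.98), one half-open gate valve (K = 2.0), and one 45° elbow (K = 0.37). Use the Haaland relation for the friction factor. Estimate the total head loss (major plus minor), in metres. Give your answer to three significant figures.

V = 4Q/(πD²) = 1.470 m/s; V²/2g = 0.1101 m
Re = 6.19×10^5, ε/D = 0.00497 → f = 0.03052 (Haaland)
Major: h_f = f(L/D)·V²/2g = 0.03052·9590·0.1101 = 32.24 m
Minor: ΣK = 3.35; h_m = ΣK·V²/2g = 0.3689 m
Total H_L = 32.24 + 0.3689 = 32.60 m

H_L ≈ 32.6 m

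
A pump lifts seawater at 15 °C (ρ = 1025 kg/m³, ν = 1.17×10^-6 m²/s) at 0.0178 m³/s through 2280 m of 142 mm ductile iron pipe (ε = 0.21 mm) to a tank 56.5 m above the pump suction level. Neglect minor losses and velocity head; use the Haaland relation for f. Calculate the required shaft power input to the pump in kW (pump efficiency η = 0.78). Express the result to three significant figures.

P_shaft ≈ 18.4 kW

V = 4Q/(πD²) = 1.124 m/s; Re = 1.36×10^5; ε/D = 0.00148; f = 0.02306
h_f = f(L/D)V²/2g = 23.84 m
Total head H = z + h_f = 56.5 + 23.84 = 80.34 m
P_hyd = ρgQH = 1025·9.81·0.0178·80.34 = 14.38 kW
P_shaft = P_hyd/η = 14.38/0.78 = 18.44 kW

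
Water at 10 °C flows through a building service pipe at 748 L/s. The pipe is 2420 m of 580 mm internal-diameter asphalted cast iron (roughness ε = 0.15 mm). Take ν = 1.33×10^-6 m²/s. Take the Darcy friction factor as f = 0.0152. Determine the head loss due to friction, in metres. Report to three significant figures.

V = 4Q/(πD²) = 4·0.748/(π·0.580²) = 2.831 m/s
h_f = f(L/D)V²/(2g) = 0.01520·(2420/0.580)·2.831²/(2·9.81) = 25.91 m

h_f ≈ 25.9 m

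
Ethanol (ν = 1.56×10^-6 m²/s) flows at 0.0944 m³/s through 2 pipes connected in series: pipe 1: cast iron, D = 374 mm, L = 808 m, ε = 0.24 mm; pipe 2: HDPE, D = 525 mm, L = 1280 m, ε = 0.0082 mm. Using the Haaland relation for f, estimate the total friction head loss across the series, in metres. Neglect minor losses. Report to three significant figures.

Pipe 1: V = 0.8593 m/s, Re = 2.06×10^5, ε/D = 6.42×10^-4, f = 0.01931, h_1 = f(L/D)V²/2g = 1.570 m
Pipe 2: V = 0.4361 m/s, Re = 1.47×10^5, ε/D = 1.56×10^-5, f = 0.01655, h_2 = f(L/D)V²/2g = 0.3912 m
Series → Q common, losses add: H = Σh = 1.961 m

H ≈ 1.96 m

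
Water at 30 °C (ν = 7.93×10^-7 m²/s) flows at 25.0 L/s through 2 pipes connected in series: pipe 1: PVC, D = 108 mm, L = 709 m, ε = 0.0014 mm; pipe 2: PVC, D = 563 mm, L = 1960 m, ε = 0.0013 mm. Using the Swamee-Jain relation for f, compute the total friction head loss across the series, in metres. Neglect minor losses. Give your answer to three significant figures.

Pipe 1: V = 2.729 m/s, Re = 3.72×10^5, ε/D = 1.30×10^-5, f = 0.01399, h_1 = f(L/D)V²/2g = 34.85 m
Pipe 2: V = 0.1004 m/s, Re = 7.13×10^4, ε/D = 2.31×10^-6, f = 0.01921, h_2 = f(L/D)V²/2g = 0.03437 m
Series → Q common, losses add: H = Σh = 34.89 m

H ≈ 34.9 m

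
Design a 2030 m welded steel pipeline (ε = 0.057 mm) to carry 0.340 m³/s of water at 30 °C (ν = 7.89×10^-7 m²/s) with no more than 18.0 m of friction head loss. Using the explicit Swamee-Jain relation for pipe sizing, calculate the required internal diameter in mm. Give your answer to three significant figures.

Swamee-Jain (Type III): D = 0.66·[ε^1.25·(LQ²/(gh_f))^4.75 + ν·Q^9.4·(L/(gh_f))^5.2]^0.04
LQ²/(gh_f) = 1.329; L/(gh_f) = 11.50
Term 1 = ε^1.25·(…)^4.75 = 1.91×10^-5; Term 2 = ν·Q^9.4·(…)^5.2 = 1.02×10^-5
D = 0.66·(1.91×10^-5 + 1.02×10^-5)^0.04 = 0.4347 m = 435 mm
Check: V = 2.29 m/s, Re = 1.26×10^6, f = 0.01373, h_f = 17.1 m ≈ 18.0 m ✓

D ≈ 435 mm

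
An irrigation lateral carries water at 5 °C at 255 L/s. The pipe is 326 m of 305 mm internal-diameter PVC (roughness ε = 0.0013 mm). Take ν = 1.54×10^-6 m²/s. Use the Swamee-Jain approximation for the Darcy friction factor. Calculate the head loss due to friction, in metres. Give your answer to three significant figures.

V = 4Q/(πD²) = 4·0.255/(π·0.305²) = 3.490 m/s
Re = VD/ν = 3.490·0.305/1.54×10^-6 = 6.91×10^5 → turbulent
ε/D = 0.0013/305 = 4.26×10^-6
Swamee-Jain: f = 0.01245
h_f = f(L/D)V²/(2g) = 0.01245·(326/0.305)·3.490²/(2·9.81) = 8.261 m

h_f ≈ 8.26 m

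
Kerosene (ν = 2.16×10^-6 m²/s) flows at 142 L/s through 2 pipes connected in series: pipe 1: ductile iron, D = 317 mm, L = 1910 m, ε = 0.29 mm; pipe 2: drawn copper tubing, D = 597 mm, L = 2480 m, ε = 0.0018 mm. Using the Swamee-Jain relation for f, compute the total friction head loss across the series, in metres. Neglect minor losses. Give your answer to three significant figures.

H ≈ 21.3 m

Pipe 1: V = 1.799 m/s, Re = 2.64×10^5, ε/D = 9.15×10^-4, f = 0.02052, h_1 = f(L/D)V²/2g = 20.40 m
Pipe 2: V = 0.5073 m/s, Re = 1.40×10^5, ε/D = 3.02×10^-6, f = 0.01669, h_2 = f(L/D)V²/2g = 0.9092 m
Series → Q common, losses add: H = Σh = 21.30 m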